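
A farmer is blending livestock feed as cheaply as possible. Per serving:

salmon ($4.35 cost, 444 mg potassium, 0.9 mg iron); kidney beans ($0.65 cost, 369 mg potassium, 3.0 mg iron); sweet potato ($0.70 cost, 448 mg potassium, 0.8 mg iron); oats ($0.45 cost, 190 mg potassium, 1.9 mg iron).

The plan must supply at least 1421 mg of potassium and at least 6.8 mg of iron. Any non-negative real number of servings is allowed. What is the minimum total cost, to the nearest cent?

With two linear requirements the optimum uses one or two foods; enumerate the corners.
salmon only: max(1421/444, 6.8/0.9) = 7.556 servings → $32.87.
kidney beans only: max(1421/369, 6.8/3.0) = 3.851 servings → $2.50.
sweet potato only: max(1421/448, 6.8/0.8) = 8.5 servings → $5.95.
oats only: max(1421/190, 6.8/1.9) = 7.479 servings → $3.37.
salmon + kidney beans with both tight: 1.754 servings and 1.74 servings → $8.76.
salmon + sweet potato: intersection lies outside the first quadrant.
salmon + oats with both tight: 2.093 servings and 2.587 servings → $10.27.
kidney beans + sweet potato with both tight: 1.821 servings and 1.672 servings → $2.35.
kidney beans + oats: intersection lies outside the first quadrant.
sweet potato + oats with both tight: 2.014 servings and 2.731 servings → $2.64.
Cheapest feasible corner: $2.35.

$2.35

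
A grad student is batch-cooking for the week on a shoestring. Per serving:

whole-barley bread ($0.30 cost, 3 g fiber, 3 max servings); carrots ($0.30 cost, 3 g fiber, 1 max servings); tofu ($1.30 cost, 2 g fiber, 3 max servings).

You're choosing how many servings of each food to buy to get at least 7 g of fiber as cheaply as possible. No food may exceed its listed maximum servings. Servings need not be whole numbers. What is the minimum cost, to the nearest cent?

$0.70

Cost per g of fiber: whole-barley bread $0.1000, carrots $0.1000, tofu $0.6500.
Take 2.333 servings of whole-barley bread: +7.0 g fiber for $0.70 (total $0.70, still need 0.0 g).
Filling from the cheapest source first is optimal under one linear minimum: $0.70.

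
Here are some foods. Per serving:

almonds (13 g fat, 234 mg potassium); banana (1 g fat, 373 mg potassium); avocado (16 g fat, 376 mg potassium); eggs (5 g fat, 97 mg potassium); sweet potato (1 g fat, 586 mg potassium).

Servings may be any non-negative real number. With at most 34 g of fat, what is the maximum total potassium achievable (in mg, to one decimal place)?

19924.0 mg

Potassium per g fat: sweet potato 586, banana 373, avocado 23.5, eggs 19.4, almonds 18.
With no serving limits, spend the whole fat allowance on sweet potato: 34 g / 1 g × 586 mg = 19924.0 mg.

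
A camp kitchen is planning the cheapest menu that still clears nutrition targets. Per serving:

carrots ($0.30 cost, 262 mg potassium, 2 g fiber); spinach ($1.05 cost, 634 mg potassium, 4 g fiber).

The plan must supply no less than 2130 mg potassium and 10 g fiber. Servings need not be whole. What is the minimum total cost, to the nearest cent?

Two binding constraints pin down two serving amounts, so the optimal mix uses at most two foods. The candidates are each food alone (scaled to the tighter of potassium/fiber) and each pair with both constraints tight.
carrots only: max(2130/262, 10/2) = 8.13 servings → $2.44.
spinach only: max(2130/634, 10/4) = 3.36 servings → $3.53.
carrots + spinach with both targets exact would need a negative amount; discard.
So the least-cost plan costs $2.44.

$2.44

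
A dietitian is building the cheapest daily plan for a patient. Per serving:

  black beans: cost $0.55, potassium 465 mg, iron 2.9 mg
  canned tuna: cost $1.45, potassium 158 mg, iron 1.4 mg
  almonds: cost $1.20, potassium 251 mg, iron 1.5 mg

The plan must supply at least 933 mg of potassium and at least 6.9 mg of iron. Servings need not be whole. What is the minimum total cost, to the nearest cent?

black beans only: max(933/465, 6.9/2.9) = 2.379 servings → $1.31.
canned tuna only: max(933/158, 6.9/1.4) = 5.905 servings → $8.56.
almonds only: max(933/251, 6.9/1.5) = 4.6 servings → $5.52.
black beans + canned tuna with both tight: 1.12 servings and 2.608 servings → $4.40.
black beans + almonds: intersection lies outside the first quadrant.
canned tuna + almonds with both tight: 2.906 servings and 1.888 servings → $6.48.
So the least-cost plan costs $1.31.

$1.31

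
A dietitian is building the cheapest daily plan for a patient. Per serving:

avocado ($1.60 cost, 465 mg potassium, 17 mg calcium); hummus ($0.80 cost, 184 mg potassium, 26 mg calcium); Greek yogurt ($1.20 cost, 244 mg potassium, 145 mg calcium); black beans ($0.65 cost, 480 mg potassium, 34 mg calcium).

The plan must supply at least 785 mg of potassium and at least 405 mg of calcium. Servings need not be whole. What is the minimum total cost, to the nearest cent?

The cheapest plan sits at a corner of the feasible region — with two constraints it uses at most two foods.
avocado only: max(785/465, 405/17) = 23.82 servings → $38.12.
hummus only: max(785/184, 405/26) = 15.58 servings → $12.46.
Greek yogurt only: max(785/244, 405/145) = 3.217 servings → $3.86.
black beans only: max(785/480, 405/34) = 11.91 servings → $7.74.
avocado + hummus with both targets exact would need a negative amount; discard.
avocado + Greek yogurt with both tight: 0.2371 servings and 2.765 servings → $3.70.
avocado + black beans with both targets exact would need a negative amount; discard.
hummus + Greek yogurt with both tight: 0.7379 servings and 2.661 servings → $3.78.
hummus + black beans: intersection lies outside the first quadrant.
Greek yogurt + black beans with both tight: 2.736 servings and 0.2448 servings → $3.44.
The minimum over all feasible corners is $3.44.

$3.44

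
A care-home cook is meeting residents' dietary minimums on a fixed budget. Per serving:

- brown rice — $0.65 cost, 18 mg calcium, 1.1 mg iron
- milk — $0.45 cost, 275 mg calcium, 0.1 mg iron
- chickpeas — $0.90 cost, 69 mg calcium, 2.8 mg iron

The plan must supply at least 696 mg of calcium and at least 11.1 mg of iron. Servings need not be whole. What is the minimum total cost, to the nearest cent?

$4.22

Compare the cost at each extreme point of the feasible region.
brown rice only: max(696/18, 11.1/1.1) = 38.67 servings → $25.13.
milk only: max(696/275, 11.1/0.1) = 111 servings → $49.95.
chickpeas only: max(696/69, 11.1/2.8) = 10.09 servings → $9.08.
brown rice + milk with both tight: 9.92 servings and 1.882 servings → $7.29.
brown rice + chickpeas: the both-tight solution has a negative serving — not a feasible corner.
milk + chickpeas with both tight: 1.55 servings and 3.909 servings → $4.22.
So the least-cost plan costs $4.22.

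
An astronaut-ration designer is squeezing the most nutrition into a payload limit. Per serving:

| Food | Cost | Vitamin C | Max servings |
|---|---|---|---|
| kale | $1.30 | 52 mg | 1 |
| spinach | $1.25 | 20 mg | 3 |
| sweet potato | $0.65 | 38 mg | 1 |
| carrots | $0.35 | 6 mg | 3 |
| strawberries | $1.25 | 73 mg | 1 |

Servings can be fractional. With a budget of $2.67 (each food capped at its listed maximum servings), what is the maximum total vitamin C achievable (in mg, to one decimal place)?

141.8 mg

Vitamin C per dollar: sweet potato 58.46, strawberries 58.4, kale 40, carrots 17.14, spinach 16.
Take 1 serving of sweet potato: spends $0.65, +38.0 mg vitamin C (running total 38.0 mg).
Take 1 serving of strawberries: spends $1.25, +73.0 mg vitamin C (running total 111.0 mg).
Take 0.5923 servings of kale: spends $0.77, +30.8 mg vitamin C (running total 141.8 mg).
Greedy by best ratio exhausts the cost allowance optimally: 141.8 mg.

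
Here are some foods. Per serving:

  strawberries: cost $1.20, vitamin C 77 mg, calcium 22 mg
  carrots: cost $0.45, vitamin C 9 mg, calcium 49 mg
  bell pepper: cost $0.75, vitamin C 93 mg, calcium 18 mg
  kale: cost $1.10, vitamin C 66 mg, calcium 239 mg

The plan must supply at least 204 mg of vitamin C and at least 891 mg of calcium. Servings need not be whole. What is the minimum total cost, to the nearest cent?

$4.10

With two linear requirements the optimum uses one or two foods; enumerate the corners.
strawberries only: max(204/77, 891/22) = 40.5 servings → $48.60.
carrots only: max(204/9, 891/49) = 22.67 servings → $10.20.
bell pepper only: max(204/93, 891/18) = 49.5 servings → $37.12.
kale only: max(204/66, 891/239) = 3.728 servings → $4.10.
strawberries + carrots with both tight: 0.553 servings and 17.94 servings → $8.73.
strawberries + bell pepper: the both-tight solution has a negative serving — not a feasible corner.
strawberries + kale: intersection lies outside the first quadrant.
carrots + bell pepper with both tight: 18.02 servings and 0.4498 servings → $8.45.
carrots + kale with both tight: 9.28 servings and 1.825 servings → $6.18.
bell pepper + kale with both targets exact would need a negative amount; discard.
So the least-cost plan costs $4.10.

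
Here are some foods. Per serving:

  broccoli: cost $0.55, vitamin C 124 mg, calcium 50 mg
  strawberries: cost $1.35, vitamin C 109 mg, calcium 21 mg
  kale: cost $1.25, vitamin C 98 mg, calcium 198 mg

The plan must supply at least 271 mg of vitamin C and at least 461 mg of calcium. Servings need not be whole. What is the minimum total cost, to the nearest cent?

Check every corner: each single food scaled to meet both minima, and each pair solved so both constraints bind.
broccoli only: max(271/124, 461/50) = 9.22 servings → $5.07.
strawberries only: max(271/109, 461/21) = 21.95 servings → $29.64.
kale only: max(271/98, 461/198) = 2.765 servings → $3.46.
broccoli + strawberries: the both-tight solution has a negative serving — not a feasible corner.
broccoli + kale with both tight: 0.4315 servings and 2.219 servings → $3.01.
strawberries + kale with both tight: 0.4343 servings and 2.282 servings → $3.44.
The minimum over all feasible corners is $3.01.

$3.01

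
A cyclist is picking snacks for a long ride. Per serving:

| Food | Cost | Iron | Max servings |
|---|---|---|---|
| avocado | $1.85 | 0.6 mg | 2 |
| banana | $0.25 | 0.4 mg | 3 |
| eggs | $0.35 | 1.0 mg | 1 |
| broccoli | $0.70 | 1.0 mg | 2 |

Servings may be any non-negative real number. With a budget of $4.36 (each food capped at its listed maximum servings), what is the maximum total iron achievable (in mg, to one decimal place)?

Iron per dollar: eggs 2.857, banana 1.6, broccoli 1.429, avocado 0.3243.
Take 1 serving of eggs: spends $0.35, +1.0 mg iron (running total 1.0 mg).
Take 3 servings of banana: spends $0.75, +1.2 mg iron (running total 2.2 mg).
Take 2 servings of broccoli: spends $1.40, +2.0 mg iron (running total 4.2 mg).
Take 1.005 servings of avocado: spends $1.86, +0.6 mg iron (running total 4.8 mg).
Filling greedily by iron-per-dollar is optimal for one linear limit, giving 4.8 mg.

4.8 mg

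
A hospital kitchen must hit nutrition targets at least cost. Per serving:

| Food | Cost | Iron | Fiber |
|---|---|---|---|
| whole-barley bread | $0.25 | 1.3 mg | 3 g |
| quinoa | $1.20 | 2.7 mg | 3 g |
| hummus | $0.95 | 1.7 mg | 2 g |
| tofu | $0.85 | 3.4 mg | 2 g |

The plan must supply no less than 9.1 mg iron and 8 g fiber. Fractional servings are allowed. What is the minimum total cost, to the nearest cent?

$1.75

whole-barley bread only: max(9.1/1.3, 8/3) = 7 servings → $1.75.
quinoa only: max(9.1/2.7, 8/3) = 3.37 servings → $4.04.
hummus only: max(9.1/1.7, 8/2) = 5.353 servings → $5.09.
tofu only: max(9.1/3.4, 8/2) = 4 servings → $3.40.
whole-barley bread + quinoa: intersection lies outside the first quadrant.
whole-barley bread + hummus: the both-tight solution has a negative serving — not a feasible corner.
whole-barley bread + tofu with both tight: 1.184 servings and 2.224 servings → $2.19.
quinoa + hummus with both targets exact would need a negative amount; discard.
quinoa + tofu with both tight: 1.875 servings and 1.188 servings → $3.26.
hummus + tofu with both tight: 2.647 servings and 1.353 servings → $3.66.
So the least-cost plan costs $1.75.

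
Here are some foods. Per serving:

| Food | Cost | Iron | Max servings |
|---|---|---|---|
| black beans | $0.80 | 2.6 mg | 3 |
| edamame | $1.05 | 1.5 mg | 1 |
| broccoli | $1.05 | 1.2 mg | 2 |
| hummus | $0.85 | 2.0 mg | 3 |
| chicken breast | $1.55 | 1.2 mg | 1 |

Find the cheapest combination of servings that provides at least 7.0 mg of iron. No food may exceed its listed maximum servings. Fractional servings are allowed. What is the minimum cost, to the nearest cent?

Cost per mg of iron: black beans $0.3077, hummus $0.4250, edamame $0.7000, broccoli $0.8750, chicken breast $1.2917.
Take 2.692 servings of black beans: +7.0 mg iron for $2.15 (total $2.15, still need 0.0 mg).
Greedy by cheapest-per-mg is optimal for a single linear constraint, so the minimum cost is $2.15.

$2.15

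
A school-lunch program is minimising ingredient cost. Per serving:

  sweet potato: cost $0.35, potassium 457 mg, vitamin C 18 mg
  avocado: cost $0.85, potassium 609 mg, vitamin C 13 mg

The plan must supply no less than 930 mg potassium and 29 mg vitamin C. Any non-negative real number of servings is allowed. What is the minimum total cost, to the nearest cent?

$0.71

Check every corner: each single food scaled to meet both minima, and each pair solved so both constraints bind.
sweet potato only: max(930/457, 29/18) = 2.035 servings → $0.71.
avocado only: max(930/609, 29/13) = 2.231 servings → $1.90.
sweet potato + avocado with both tight: 1.11 servings and 0.6945 servings → $0.98.
Cheapest feasible corner: $0.71.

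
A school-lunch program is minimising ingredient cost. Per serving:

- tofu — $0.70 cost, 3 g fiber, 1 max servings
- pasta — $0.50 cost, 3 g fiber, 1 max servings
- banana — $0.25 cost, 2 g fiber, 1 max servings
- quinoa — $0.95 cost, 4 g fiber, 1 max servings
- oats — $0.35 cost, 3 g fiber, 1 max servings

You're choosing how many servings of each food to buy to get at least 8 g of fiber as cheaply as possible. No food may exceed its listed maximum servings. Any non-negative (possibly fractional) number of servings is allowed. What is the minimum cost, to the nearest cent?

Cost per g of fiber: oats $0.1167, banana $0.1250, pasta $0.1667, tofu $0.2333, quinoa $0.2375.
Take 1 serving of oats: +3.0 g fiber for $0.35 (total $0.35, still need 5.0 g).
Take 1 serving of banana: +2.0 g fiber for $0.25 (total $0.60, still need 3.0 g).
Take 1 serving of pasta: +3.0 g fiber for $0.50 (total $1.10, still need 0.0 g).
Greedy by cheapest-per-g is optimal for a single linear constraint, so the minimum cost is $1.10.

$1.10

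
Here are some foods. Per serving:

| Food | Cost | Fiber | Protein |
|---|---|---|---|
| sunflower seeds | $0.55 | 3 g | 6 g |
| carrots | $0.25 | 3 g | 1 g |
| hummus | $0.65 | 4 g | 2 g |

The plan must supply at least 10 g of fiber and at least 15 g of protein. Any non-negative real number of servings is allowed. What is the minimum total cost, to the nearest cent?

$1.53

sunflower seeds only: max(10/3, 15/6) = 3.333 servings → $1.83.
carrots only: max(10/3, 15/1) = 15 servings → $3.75.
hummus only: max(10/4, 15/2) = 7.5 servings → $4.88.
sunflower seeds + carrots with both tight: 2.333 servings and 1 serving → $1.53.
sunflower seeds + hummus with both tight: 2.222 servings and 0.8333 servings → $1.76.
carrots + hummus: intersection lies outside the first quadrant.
The minimum over all feasible corners is $1.53.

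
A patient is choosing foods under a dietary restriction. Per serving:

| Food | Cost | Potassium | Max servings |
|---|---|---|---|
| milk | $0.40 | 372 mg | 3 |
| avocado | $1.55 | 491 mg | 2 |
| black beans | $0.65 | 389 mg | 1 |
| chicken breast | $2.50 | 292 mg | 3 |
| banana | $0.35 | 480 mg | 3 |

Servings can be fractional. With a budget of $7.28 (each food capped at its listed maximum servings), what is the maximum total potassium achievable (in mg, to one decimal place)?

Potassium per dollar: banana 1371, milk 930, black beans 598.5, avocado 316.8, chicken breast 116.8.
Take 3 servings of banana: spends $1.05, +1440.0 mg potassium (running total 1440.0 mg).
Take 3 servings of milk: spends $1.20, +1116.0 mg potassium (running total 2556.0 mg).
Take 1 serving of black beans: spends $0.65, +389.0 mg potassium (running total 2945.0 mg).
Take 2 servings of avocado: spends $3.10, +982.0 mg potassium (running total 3927.0 mg).
Take 0.512 servings of chicken breast: spends $1.28, +149.5 mg potassium (running total 4076.5 mg).
Filling greedily by potassium-per-dollar is optimal for one linear limit, giving 4076.5 mg.

4076.5 mg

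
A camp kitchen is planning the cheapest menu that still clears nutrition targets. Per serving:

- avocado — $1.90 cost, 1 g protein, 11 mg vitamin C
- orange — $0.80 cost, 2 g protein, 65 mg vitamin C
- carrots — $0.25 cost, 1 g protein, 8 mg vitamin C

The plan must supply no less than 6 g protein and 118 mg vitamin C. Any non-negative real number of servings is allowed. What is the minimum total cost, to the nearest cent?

$1.93

At the optimum either one food covers both requirements or two foods hit both targets exactly; no other combination can be cheaper.
avocado only: max(6/1, 118/11) = 10.73 servings → $20.38.
orange only: max(6/2, 118/65) = 3 servings → $2.40.
carrots only: max(6/1, 118/8) = 14.75 servings → $3.69.
avocado + orange with both tight: 3.581 servings and 1.209 servings → $7.77.
avocado + carrots: the both-tight solution has a negative serving — not a feasible corner.
orange + carrots with both tight: 1.429 servings and 3.143 servings → $1.93.
So the least-cost plan costs $1.93.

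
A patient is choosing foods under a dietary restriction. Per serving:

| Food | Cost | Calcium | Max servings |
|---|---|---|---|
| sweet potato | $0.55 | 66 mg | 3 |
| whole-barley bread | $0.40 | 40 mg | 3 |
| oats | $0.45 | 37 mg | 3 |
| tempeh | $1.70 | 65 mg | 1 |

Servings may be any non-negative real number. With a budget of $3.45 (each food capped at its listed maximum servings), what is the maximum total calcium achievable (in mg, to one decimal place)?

Calcium per dollar: sweet potato 120, whole-barley bread 100, oats 82.22, tempeh 38.24.
Take 3 servings of sweet potato: spends $1.65, +198.0 mg calcium (running total 198.0 mg).
Take 3 servings of whole-barley bread: spends $1.20, +120.0 mg calcium (running total 318.0 mg).
Take 1.333 servings of oats: spends $0.60, +49.3 mg calcium (running total 367.3 mg).
Greedy by best ratio exhausts the cost allowance optimally: 367.3 mg.

367.3 mg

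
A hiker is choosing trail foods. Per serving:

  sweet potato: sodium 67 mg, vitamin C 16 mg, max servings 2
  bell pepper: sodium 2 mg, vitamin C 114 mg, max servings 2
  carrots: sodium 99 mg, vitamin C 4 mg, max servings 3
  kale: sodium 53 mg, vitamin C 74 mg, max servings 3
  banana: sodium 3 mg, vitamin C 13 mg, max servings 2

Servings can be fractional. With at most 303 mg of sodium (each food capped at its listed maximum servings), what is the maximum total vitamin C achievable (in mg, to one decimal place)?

Vitamin C per mg sodium: bell pepper 57, banana 4.333, kale 1.396, sweet potato 0.2388, carrots 0.0404.
Take 2 servings of bell pepper: uses 4 mg sodium, +228.0 mg vitamin C (running total 228.0 mg).
Take 2 servings of banana: uses 6 mg sodium, +26.0 mg vitamin C (running total 254.0 mg).
Take 3 servings of kale: uses 159 mg sodium, +222.0 mg vitamin C (running total 476.0 mg).
Take 2 servings of sweet potato: uses 134 mg sodium, +32.0 mg vitamin C (running total 508.0 mg).
Greedy by best ratio exhausts the sodium allowance optimally: 508.0 mg.

508.0 mg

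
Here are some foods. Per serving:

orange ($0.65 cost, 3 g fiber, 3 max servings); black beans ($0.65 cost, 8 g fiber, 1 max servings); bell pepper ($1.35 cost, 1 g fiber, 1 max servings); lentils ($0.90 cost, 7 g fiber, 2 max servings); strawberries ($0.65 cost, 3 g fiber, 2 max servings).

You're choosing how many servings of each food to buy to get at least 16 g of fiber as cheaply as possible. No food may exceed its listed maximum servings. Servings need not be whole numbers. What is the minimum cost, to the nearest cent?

Cost per g of fiber: black beans $0.0813, lentils $0.1286, orange $0.2167, strawberries $0.2167, bell pepper $1.3500.
Take 1 serving of black beans: +8.0 g fiber for $0.65 (total $0.65, still need 8.0 g).
Take 1.143 servings of lentils: +8.0 g fiber for $1.03 (total $1.68, still need 0.0 g).
Greedy by cheapest-per-g is optimal for a single linear constraint, so the minimum cost is $1.68.

$1.68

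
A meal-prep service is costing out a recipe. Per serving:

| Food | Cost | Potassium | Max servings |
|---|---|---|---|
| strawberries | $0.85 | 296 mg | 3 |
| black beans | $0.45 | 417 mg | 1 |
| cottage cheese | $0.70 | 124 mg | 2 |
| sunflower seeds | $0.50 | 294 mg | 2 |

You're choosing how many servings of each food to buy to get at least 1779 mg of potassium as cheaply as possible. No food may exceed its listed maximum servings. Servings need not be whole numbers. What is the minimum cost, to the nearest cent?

$3.67

Cost per mg of potassium: black beans $0.0011, sunflower seeds $0.0017, strawberries $0.0029, cottage cheese $0.0056.
Take 1 serving of black beans: +417.0 mg potassium for $0.45 (total $0.45, still need 1362.0 mg).
Take 2 servings of sunflower seeds: +588.0 mg potassium for $1.00 (total $1.45, still need 774.0 mg).
Take 2.615 servings of strawberries: +774.0 mg potassium for $2.22 (total $3.67, still need 0.0 mg).
Greedy by cheapest-per-mg is optimal for a single linear constraint, so the minimum cost is $3.67.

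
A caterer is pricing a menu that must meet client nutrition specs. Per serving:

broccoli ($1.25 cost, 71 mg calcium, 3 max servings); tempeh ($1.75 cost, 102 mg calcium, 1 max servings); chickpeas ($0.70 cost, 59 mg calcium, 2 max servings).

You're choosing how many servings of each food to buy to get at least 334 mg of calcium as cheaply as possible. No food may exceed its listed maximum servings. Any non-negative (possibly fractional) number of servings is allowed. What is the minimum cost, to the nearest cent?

Cost per mg of calcium: chickpeas $0.0119, tempeh $0.0172, broccoli $0.0176.
Take 2 servings of chickpeas: +118.0 mg calcium for $1.40 (total $1.40, still need 216.0 mg).
Take 1 serving of tempeh: +102.0 mg calcium for $1.75 (total $3.15, still need 114.0 mg).
Take 1.606 servings of broccoli: +114.0 mg calcium for $2.01 (total $5.16, still need 0.0 mg).
Filling from the cheapest source first is optimal under one linear minimum: $5.16.

$5.16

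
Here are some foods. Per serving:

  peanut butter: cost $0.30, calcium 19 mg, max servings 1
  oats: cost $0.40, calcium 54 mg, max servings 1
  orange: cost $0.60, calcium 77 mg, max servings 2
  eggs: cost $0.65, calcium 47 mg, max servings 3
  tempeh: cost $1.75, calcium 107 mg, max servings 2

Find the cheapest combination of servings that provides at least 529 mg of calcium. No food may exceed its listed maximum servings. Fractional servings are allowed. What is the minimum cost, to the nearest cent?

$6.48

Cost per mg of calcium: oats $0.0074, orange $0.0078, eggs $0.0138, peanut butter $0.0158, tempeh $0.0164.
Take 1 serving of oats: +54.0 mg calcium for $0.40 (total $0.40, still need 475.0 mg).
Take 2 servings of orange: +154.0 mg calcium for $1.20 (total $1.60, still need 321.0 mg).
Take 3 servings of eggs: +141.0 mg calcium for $1.95 (total $3.55, still need 180.0 mg).
Take 1 serving of peanut butter: +19.0 mg calcium for $0.30 (total $3.85, still need 161.0 mg).
Take 1.505 servings of tempeh: +161.0 mg calcium for $2.63 (total $6.48, still need 0.0 mg).
Greedy by cheapest-per-mg is optimal for a single linear constraint, so the minimum cost is $6.48.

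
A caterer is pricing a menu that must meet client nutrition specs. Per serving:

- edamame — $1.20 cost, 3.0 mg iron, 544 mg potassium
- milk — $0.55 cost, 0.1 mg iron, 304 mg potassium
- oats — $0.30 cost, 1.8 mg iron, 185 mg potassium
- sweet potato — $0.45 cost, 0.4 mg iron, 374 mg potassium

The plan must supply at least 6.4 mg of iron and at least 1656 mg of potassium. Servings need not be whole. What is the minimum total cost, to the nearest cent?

edamame only: max(6.4/3.0, 1656/544) = 3.044 servings → $3.65.
milk only: max(6.4/0.1, 1656/304) = 64 servings → $35.20.
oats only: max(6.4/1.8, 1656/185) = 8.951 servings → $2.69.
sweet potato only: max(6.4/0.4, 1656/374) = 16 servings → $7.20.
edamame + milk with both tight: 2.076 servings and 1.733 servings → $3.44.
edamame + oats: the both-tight solution has a negative serving — not a feasible corner.
edamame + sweet potato with both tight: 1.914 servings and 1.644 servings → $3.04.
milk + oats with both tight: 3.399 servings and 3.367 servings → $2.88.
milk + sweet potato: intersection lies outside the first quadrant.
oats + sweet potato with both tight: 2.889 servings and 2.999 servings → $2.22.
So the least-cost plan costs $2.22.

$2.22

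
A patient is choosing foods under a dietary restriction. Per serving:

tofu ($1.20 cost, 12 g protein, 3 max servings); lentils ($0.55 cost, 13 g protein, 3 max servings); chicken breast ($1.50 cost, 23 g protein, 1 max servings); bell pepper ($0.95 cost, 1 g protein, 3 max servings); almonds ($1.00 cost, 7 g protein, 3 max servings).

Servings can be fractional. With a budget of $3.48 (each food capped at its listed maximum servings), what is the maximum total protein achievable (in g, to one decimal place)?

65.3 g

Protein per dollar: lentils 23.64, chicken breast 15.33, tofu 10, almonds 7, bell pepper 1.053.
Take 3 servings of lentils: spends $1.65, +39.0 g protein (running total 39.0 g).
Take 1 serving of chicken breast: spends $1.50, +23.0 g protein (running total 62.0 g).
Take 0.275 servings of tofu: spends $0.33, +3.3 g protein (running total 65.3 g).
Greedy by best ratio exhausts the cost allowance optimally: 65.3 g.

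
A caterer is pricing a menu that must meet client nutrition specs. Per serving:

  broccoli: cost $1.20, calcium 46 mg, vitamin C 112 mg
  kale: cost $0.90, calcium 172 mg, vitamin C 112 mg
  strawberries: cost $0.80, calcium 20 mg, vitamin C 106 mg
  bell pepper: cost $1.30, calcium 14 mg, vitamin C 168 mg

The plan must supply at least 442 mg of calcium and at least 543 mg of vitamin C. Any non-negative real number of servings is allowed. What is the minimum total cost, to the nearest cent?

With two linear requirements the optimum uses one or two foods; enumerate the corners.
broccoli only: max(442/46, 543/112) = 9.609 servings → $11.53.
kale only: max(442/172, 543/112) = 4.848 servings → $4.36.
strawberries only: max(442/20, 543/106) = 22.1 servings → $17.68.
bell pepper only: max(442/14, 543/168) = 31.57 servings → $41.04.
broccoli + kale with both tight: 3.11 servings and 1.738 servings → $5.30.
broccoli + strawberries: intersection lies outside the first quadrant.
broccoli + bell pepper: intersection lies outside the first quadrant.
kale + strawberries with both tight: 2.251 servings and 2.745 servings → $4.22.
kale + bell pepper with both tight: 2.439 servings and 1.606 servings → $4.28.
strawberries + bell pepper with both targets exact would need a negative amount; discard.
Cheapest feasible corner: $4.22.

$4.22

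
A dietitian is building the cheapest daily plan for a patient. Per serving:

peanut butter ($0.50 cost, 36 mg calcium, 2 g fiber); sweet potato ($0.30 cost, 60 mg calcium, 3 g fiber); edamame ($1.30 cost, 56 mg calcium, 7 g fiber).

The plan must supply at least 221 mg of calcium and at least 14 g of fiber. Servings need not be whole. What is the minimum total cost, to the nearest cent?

$1.40

Check every corner: each single food scaled to meet both minima, and each pair solved so both constraints bind.
peanut butter only: max(221/36, 14/2) = 7 servings → $3.50.
sweet potato only: max(221/60, 14/3) = 4.667 servings → $1.40.
edamame only: max(221/56, 14/7) = 3.946 servings → $5.13.
peanut butter + sweet potato: the both-tight solution has a negative serving — not a feasible corner.
peanut butter + edamame with both tight: 5.45 servings and 0.4429 servings → $3.30.
sweet potato + edamame with both tight: 3.028 servings and 0.7024 servings → $1.82.
So the least-cost plan costs $1.40.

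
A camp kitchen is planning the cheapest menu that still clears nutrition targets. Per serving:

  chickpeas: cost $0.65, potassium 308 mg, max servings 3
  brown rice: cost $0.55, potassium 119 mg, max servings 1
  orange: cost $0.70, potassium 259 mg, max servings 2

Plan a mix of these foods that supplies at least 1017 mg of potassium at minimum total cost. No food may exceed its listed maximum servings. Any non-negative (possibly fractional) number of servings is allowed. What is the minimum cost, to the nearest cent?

Cost per mg of potassium: chickpeas $0.0021, orange $0.0027, brown rice $0.0046.
Take 3 servings of chickpeas: +924.0 mg potassium for $1.95 (total $1.95, still need 93.0 mg).
Take 0.3591 servings of orange: +93.0 mg potassium for $0.25 (total $2.20, still need 0.0 mg).
Filling from the cheapest source first is optimal under one linear minimum: $2.20.

$2.20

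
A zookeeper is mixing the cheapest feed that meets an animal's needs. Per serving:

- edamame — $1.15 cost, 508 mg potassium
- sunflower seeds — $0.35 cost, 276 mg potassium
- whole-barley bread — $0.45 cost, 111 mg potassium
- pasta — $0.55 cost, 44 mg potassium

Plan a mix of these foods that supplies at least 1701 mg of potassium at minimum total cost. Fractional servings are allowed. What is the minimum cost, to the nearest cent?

Cost per mg of potassium: sunflower seeds $0.0013, edamame $0.0023, whole-barley bread $0.0041, pasta $0.0125.
With no serving limits, use only sunflower seeds: 1701 mg / 276 mg = 6.163 servings × $0.35 = $2.16.

$2.16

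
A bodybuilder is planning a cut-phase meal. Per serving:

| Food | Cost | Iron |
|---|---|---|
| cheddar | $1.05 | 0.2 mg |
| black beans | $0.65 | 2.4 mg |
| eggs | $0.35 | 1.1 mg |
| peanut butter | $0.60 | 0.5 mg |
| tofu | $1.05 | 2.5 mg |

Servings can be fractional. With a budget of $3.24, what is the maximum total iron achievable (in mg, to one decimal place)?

Iron per dollar: black beans 3.692, eggs 3.143, tofu 2.381, peanut butter 0.8333, cheddar 0.1905.
With no serving limits, spend the whole cost allowance on black beans: $3.24 / $0.65 × 2.4 mg = 12.0 mg.

12.0 mg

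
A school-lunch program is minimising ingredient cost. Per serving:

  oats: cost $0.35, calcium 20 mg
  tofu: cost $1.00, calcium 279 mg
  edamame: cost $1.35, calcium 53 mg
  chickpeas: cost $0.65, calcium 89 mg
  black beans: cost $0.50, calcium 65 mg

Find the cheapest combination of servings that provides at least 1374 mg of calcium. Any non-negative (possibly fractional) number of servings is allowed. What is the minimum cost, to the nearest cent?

$4.92

Cost per mg of calcium: tofu $0.0036, chickpeas $0.0073, black beans $0.0077, oats $0.0175, edamame $0.0255.
With no serving limits, use only tofu: 1374 mg / 279 mg = 4.925 servings × $1.00 = $4.92.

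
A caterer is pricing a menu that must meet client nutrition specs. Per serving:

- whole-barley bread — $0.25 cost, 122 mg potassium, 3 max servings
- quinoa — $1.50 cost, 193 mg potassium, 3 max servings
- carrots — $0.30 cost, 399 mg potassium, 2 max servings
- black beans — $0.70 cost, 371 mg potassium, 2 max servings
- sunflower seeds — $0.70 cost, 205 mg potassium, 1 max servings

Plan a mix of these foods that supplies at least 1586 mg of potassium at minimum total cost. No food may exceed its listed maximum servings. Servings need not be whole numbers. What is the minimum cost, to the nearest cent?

Cost per mg of potassium: carrots $0.0008, black beans $0.0019, whole-barley bread $0.0020, sunflower seeds $0.0034, quinoa $0.0078.
Take 2 servings of carrots: +798.0 mg potassium for $0.60 (total $0.60, still need 788.0 mg).
Take 2 servings of black beans: +742.0 mg potassium for $1.40 (total $2.00, still need 46.0 mg).
Take 0.377 servings of whole-barley bread: +46.0 mg potassium for $0.09 (total $2.09, still need 0.0 mg).
Greedy by cheapest-per-mg is optimal for a single linear constraint, so the minimum cost is $2.09.

$2.09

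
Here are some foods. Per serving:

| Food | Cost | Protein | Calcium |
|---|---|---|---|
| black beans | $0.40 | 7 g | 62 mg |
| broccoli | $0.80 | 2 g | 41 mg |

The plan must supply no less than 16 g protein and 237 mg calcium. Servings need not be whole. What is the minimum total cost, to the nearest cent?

This is a tiny linear program; its minimum lies at a vertex of the feasible set. List the vertices and price them.
black beans only: max(16/7, 237/62) = 3.823 servings → $1.53.
broccoli only: max(16/2, 237/41) = 8 servings → $6.40.
black beans + broccoli with both tight: 1.117 servings and 4.092 servings → $3.72.
Cheapest feasible corner: $1.53.

$1.53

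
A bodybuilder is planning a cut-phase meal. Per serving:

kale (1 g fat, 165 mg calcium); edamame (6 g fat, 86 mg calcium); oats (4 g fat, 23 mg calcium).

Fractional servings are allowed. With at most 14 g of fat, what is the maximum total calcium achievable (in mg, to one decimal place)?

2310.0 mg

Calcium per g fat: kale 165, edamame 14.33, oats 5.75.
With no serving limits, spend the whole fat allowance on kale: 14 g / 1 g × 165 mg = 2310.0 mg.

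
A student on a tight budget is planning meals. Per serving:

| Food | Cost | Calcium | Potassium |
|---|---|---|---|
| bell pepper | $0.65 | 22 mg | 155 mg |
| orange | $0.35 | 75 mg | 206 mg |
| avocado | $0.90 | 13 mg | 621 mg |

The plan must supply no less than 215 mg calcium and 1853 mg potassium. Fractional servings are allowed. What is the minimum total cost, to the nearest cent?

$2.81

With two linear requirements the optimum uses one or two foods; enumerate the corners.
bell pepper only: max(215/22, 1853/155) = 11.95 servings → $7.77.
orange only: max(215/75, 1853/206) = 8.995 servings → $3.15.
avocado only: max(215/13, 1853/621) = 16.54 servings → $14.88.
bell pepper + orange with both targets exact would need a negative amount; discard.
bell pepper + avocado with both tight: 9.395 servings and 0.6389 servings → $6.68.
orange + avocado with both tight: 2.493 servings and 2.157 servings → $2.81.
So the least-cost plan costs $2.81.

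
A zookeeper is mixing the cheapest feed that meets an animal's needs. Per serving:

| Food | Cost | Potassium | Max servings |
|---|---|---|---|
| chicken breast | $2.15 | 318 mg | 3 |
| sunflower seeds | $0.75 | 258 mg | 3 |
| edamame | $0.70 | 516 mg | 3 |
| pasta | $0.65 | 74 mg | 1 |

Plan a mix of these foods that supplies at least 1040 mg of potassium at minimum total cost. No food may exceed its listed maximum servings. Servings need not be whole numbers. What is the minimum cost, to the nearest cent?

$1.41

Cost per mg of potassium: edamame $0.0014, sunflower seeds $0.0029, chicken breast $0.0068, pasta $0.0088.
Take 2.016 servings of edamame: +1040.0 mg potassium for $1.41 (total $1.41, still need 0.0 mg).
Filling from the cheapest source first is optimal under one linear minimum: $1.41.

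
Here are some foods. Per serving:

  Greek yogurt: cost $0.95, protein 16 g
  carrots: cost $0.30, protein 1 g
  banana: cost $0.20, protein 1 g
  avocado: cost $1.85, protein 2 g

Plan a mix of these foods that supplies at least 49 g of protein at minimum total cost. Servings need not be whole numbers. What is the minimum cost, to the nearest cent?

$2.91

Cost per g of protein: Greek yogurt $0.0594, banana $0.2000, carrots $0.3000, avocado $0.9250.
With no serving limits, use only Greek yogurt: 49 g / 16 g = 3.062 servings × $0.95 = $2.91.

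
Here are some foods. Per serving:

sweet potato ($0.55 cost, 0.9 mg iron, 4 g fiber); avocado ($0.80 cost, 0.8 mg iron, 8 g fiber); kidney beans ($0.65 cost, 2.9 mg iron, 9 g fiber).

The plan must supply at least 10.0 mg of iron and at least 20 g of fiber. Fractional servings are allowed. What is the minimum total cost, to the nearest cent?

Check every corner: each single food scaled to meet both minima, and each pair solved so both constraints bind.
sweet potato only: max(10.0/0.9, 20/4) = 11.11 servings → $6.11.
avocado only: max(10.0/0.8, 20/8) = 12.5 servings → $10.00.
kidney beans only: max(10.0/2.9, 20/9) = 3.448 servings → $2.24.
sweet potato + avocado: intersection lies outside the first quadrant.
sweet potato + kidney beans: the both-tight solution has a negative serving — not a feasible corner.
avocado + kidney beans: the both-tight solution has a negative serving — not a feasible corner.
Cheapest feasible corner: $2.24.

$2.24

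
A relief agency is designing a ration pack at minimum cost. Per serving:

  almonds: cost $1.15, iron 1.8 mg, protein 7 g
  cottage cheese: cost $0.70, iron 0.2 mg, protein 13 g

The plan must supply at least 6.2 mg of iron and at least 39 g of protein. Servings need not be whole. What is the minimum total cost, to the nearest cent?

Minimising a linear cost over {iron ≥ 6.2, protein ≥ 39, servings ≥ 0} — the optimum is at a vertex, using one or two foods.
almonds only: max(6.2/1.8, 39/7) = 5.571 servings → $6.41.
cottage cheese only: max(6.2/0.2, 39/13) = 31 servings → $21.70.
almonds + cottage cheese with both tight: 3.309 servings and 1.218 servings → $4.66.
So the least-cost plan costs $4.66.

$4.66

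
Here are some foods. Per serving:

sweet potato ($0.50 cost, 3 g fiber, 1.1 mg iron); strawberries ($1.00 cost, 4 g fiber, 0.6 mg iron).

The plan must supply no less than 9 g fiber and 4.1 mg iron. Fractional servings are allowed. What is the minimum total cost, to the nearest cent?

$1.86

With two linear requirements the optimum uses one or two foods; enumerate the corners.
sweet potato only: max(9/3, 4.1/1.1) = 3.727 servings → $1.86.
strawberries only: max(9/4, 4.1/0.6) = 6.833 servings → $6.83.
sweet potato + strawberries: intersection lies outside the first quadrant.
So the least-cost plan costs $1.86.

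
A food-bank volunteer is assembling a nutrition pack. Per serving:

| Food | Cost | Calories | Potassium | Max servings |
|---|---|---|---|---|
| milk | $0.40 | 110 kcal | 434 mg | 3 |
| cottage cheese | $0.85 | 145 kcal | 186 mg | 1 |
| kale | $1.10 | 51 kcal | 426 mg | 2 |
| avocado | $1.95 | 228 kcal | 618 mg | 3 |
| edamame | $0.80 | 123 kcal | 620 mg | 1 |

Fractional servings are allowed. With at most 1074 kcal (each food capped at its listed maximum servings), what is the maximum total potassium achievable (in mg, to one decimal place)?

4180.8 mg

Potassium per kcal: kale 8.353, edamame 5.041, milk 3.945, avocado 2.711, cottage cheese 1.283.
Take 2 servings of kale: uses 102 kcal, +852.0 mg potassium (running total 852.0 mg).
Take 1 serving of edamame: uses 123 kcal, +620.0 mg potassium (running total 1472.0 mg).
Take 3 servings of milk: uses 330 kcal, +1302.0 mg potassium (running total 2774.0 mg).
Take 2.276 servings of avocado: uses 519 kcal, +1406.8 mg potassium (running total 4180.8 mg).
Greedy by best ratio exhausts the calories allowance optimally: 4180.8 mg.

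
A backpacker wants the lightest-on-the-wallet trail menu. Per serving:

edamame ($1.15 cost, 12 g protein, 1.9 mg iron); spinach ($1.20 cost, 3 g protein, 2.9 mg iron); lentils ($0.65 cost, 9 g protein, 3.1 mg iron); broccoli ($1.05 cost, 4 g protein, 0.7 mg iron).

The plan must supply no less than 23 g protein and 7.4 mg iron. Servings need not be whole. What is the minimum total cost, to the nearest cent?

$1.66

With two linear requirements the optimum uses one or two foods; enumerate the corners.
edamame only: max(23/12, 7.4/1.9) = 3.895 servings → $4.48.
spinach only: max(23/3, 7.4/2.9) = 7.667 servings → $9.20.
lentils only: max(23/9, 7.4/3.1) = 2.556 servings → $1.66.
broccoli only: max(23/4, 7.4/0.7) = 10.57 servings → $11.10.
edamame + spinach with both tight: 1.529 servings and 1.55 servings → $3.62.
edamame + lentils with both tight: 0.2338 servings and 2.244 servings → $1.73.
edamame + broccoli: the both-tight solution has a negative serving — not a feasible corner.
spinach + lentils: intersection lies outside the first quadrant.
spinach + broccoli with both tight: 1.421 servings and 4.684 servings → $6.62.
lentils + broccoli with both tight: 2.213 servings and 0.7705 servings → $2.25.
So the least-cost plan costs $1.66.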